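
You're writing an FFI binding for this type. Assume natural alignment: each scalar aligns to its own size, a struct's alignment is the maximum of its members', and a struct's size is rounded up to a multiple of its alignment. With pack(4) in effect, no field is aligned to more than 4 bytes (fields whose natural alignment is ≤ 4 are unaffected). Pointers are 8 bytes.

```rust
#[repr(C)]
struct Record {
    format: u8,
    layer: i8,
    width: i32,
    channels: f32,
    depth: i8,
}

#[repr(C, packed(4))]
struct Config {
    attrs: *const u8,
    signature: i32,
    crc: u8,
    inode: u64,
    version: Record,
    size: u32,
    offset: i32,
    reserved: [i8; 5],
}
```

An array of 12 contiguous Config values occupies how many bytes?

Record: 0..1  format  (1B, 1-aligned); 1..2  layer  (1B, 1-aligned); 2..4  -- padding (2B); 4..8  width  (4B, 4-aligned); 8..12  channels  (4B, 4-aligned); 12..13  depth  (1B, 1-aligned); 13..16  -- tail padding (3B); sizeof = 16, alignof = 4
0..8  attrs  (8B, 4-aligned)
8..12  signature  (4B, 4-aligned)
12..13  crc  (1B, 1-aligned)
13..16  -- padding (3B)
16..24  inode  (8B, 4-aligned)
24..40  version  (16B, 4-aligned)
40..44  size  (4B, 4-aligned)
44..48  offset  (4B, 4-aligned)
48..53  reserved  (5B, 1-aligned)
53..56  -- tail padding (3B)
sizeof = 56, alignof = 4
array of 12: 12 × 56 = 672

672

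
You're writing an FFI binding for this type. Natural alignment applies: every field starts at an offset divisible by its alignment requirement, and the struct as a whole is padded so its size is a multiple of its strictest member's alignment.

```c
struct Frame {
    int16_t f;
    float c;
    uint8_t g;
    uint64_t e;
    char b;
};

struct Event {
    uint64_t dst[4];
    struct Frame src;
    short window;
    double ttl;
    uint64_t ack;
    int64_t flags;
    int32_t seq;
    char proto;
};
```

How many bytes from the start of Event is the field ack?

80

Frame: f at 0 (size 2, align 2) → ends 2; pad 2 to align 4 for c; c at 4 (size 4, align 4) → ends 8; g at 8 (size 1, align 1) → ends 9; pad 7 to align 8 for e; e at 16 (size 8, align 8) → ends 24; b at 24 (size 1, align 1) → ends 25; tail pad 7 to reach multiple of 8; total 32 bytes, alignment 8
dst at 0 (size 32, align 8) → ends 32
src at 32 (size 32, align 8) → ends 64
window at 64 (size 2, align 2) → ends 66
pad 6 to align 8 for ttl
ttl at 72 (size 8, align 8) → ends 80
ack at 80 (size 8, align 8) → ends 88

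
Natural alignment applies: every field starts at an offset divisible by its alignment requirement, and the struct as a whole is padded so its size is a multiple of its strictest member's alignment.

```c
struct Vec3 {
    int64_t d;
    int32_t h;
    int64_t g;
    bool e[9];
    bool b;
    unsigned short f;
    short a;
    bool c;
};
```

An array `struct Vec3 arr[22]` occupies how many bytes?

0..8  d  (8B, 8-aligned)
8..12  h  (4B, 4-aligned)
12..16  -- padding (4B)
16..24  g  (8B, 8-aligned)
24..33  e  (9B, 1-aligned)
33..34  b  (1B, 1-aligned)
34..36  f  (2B, 2-aligned)
36..38  a  (2B, 2-aligned)
38..39  c  (1B, 1-aligned)
39..40  -- tail padding (1B)
sizeof = 40, alignof = 8
array of 22: 22 × 40 = 880

880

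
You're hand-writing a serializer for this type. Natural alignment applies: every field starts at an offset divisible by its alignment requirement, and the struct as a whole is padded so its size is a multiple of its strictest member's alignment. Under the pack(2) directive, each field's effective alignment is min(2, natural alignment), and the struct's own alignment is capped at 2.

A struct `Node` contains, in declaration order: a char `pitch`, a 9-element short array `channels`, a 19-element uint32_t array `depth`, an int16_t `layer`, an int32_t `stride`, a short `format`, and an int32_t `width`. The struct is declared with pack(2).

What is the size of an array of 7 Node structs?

756

@0: pitch [1B, align 1] → 1
+1 pad (align 2)
@2: channels [18B, align 2] → 20
@20: depth [76B, align 2] → 96
@96: layer [2B, align 2] → 98
@98: stride [4B, align 2] → 102
@102: format [2B, align 2] → 104
@104: width [4B, align 2] → 108
size 108, align 2
array of 7: 7 × 108 = 756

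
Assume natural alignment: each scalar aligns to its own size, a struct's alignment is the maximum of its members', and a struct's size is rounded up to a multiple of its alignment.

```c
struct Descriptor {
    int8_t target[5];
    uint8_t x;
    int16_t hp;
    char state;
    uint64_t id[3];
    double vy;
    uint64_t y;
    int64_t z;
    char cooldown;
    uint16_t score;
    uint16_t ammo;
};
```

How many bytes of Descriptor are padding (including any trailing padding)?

0..5  target  (5B, 1-aligned)
5..6  x  (1B, 1-aligned)
6..8  hp  (2B, 2-aligned)
8..9  state  (1B, 1-aligned)
9..16  -- padding (7B)
16..40  id  (24B, 8-aligned)
40..48  vy  (8B, 8-aligned)
48..56  y  (8B, 8-aligned)
56..64  z  (8B, 8-aligned)
64..65  cooldown  (1B, 1-aligned)
65..66  -- padding (1B)
66..68  score  (2B, 2-aligned)
68..70  ammo  (2B, 2-aligned)
70..72  -- tail padding (2B)
sizeof = 72, alignof = 8
data bytes 62, size 72 → padding 10

10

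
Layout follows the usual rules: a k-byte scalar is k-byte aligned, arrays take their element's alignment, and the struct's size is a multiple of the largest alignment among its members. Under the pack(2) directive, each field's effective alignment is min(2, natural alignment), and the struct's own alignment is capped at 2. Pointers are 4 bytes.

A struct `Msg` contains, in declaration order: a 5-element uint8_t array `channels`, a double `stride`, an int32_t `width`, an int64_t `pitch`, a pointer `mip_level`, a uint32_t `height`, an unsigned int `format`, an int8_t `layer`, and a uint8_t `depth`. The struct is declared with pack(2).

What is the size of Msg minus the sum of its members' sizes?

0..5  channels  (5B, 1-aligned)
5..6  -- padding (1B)
6..14  stride  (8B, 2-aligned)
14..18  width  (4B, 2-aligned)
18..26  pitch  (8B, 2-aligned)
26..30  mip_level  (4B, 2-aligned)
30..34  height  (4B, 2-aligned)
34..38  format  (4B, 2-aligned)
38..39  layer  (1B, 1-aligned)
39..40  depth  (1B, 1-aligned)
sizeof = 40, alignof = 2
data bytes 39, size 40 → padding 1

1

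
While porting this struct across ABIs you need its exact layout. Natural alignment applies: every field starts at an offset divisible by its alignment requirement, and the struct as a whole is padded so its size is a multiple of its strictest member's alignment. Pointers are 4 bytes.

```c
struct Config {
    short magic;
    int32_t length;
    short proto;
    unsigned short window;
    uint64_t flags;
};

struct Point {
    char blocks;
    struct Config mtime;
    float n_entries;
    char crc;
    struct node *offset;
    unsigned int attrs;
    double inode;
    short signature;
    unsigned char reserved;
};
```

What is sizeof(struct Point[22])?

Config: magic at 0 (size 2, align 2) → ends 2; pad 2 to align 4 for length; length at 4 (size 4, align 4) → ends 8; proto at 8 (size 2, align 2) → ends 10; window at 10 (size 2, align 2) → ends 12; pad 4 to align 8 for flags; flags at 16 (size 8, align 8) → ends 24; total 24 bytes, alignment 8
blocks at 0 (size 1, align 1) → ends 1
pad 7 to align 8 for mtime
mtime at 8 (size 24, align 8) → ends 32
n_entries at 32 (size 4, align 4) → ends 36
crc at 36 (size 1, align 1) → ends 37
pad 3 to align 4 for offset
offset at 40 (size 4, align 4) → ends 44
attrs at 44 (size 4, align 4) → ends 48
inode at 48 (size 8, align 8) → ends 56
signature at 56 (size 2, align 2) → ends 58
reserved at 58 (size 1, align 1) → ends 59
tail pad 5 to reach multiple of 8
total 64 bytes, alignment 8
array of 22: 22 × 64 = 1408

1408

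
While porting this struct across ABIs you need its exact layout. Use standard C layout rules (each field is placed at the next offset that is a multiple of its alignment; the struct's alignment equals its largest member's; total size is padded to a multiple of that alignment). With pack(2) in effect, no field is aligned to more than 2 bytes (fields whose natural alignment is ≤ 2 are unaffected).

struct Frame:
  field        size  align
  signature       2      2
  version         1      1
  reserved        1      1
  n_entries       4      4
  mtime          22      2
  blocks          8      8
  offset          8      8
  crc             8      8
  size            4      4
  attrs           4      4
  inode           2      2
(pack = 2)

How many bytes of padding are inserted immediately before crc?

signature at 0 (size 2, align 2) → ends 2
version at 2 (size 1, align 1) → ends 3
reserved at 3 (size 1, align 1) → ends 4
n_entries at 4 (size 4, align 2) → ends 8
mtime at 8 (size 22, align 2) → ends 30
blocks at 30 (size 8, align 2) → ends 38
offset at 38 (size 8, align 2) → ends 46
crc at 46 (size 8, align 2) → ends 54

0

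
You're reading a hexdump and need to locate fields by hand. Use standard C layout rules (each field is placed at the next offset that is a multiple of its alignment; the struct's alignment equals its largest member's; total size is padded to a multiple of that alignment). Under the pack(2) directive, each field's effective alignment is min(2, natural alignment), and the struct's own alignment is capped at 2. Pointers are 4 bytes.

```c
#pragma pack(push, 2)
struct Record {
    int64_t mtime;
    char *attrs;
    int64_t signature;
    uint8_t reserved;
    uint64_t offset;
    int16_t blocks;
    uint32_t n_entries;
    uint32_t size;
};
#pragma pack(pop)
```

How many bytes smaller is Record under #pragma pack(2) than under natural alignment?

16

natural layout:
  mtime at 0 (size 8, align 8) → ends 8
  attrs at 8 (size 4, align 4) → ends 12
  pad 4 to align 8 for signature
  signature at 16 (size 8, align 8) → ends 24
  reserved at 24 (size 1, align 1) → ends 25
  pad 7 to align 8 for offset
  offset at 32 (size 8, align 8) → ends 40
  blocks at 40 (size 2, align 2) → ends 42
  pad 2 to align 4 for n_entries
  n_entries at 44 (size 4, align 4) → ends 48
  size at 48 (size 4, align 4) → ends 52
  tail pad 4 to reach multiple of 8
  total 56 bytes, alignment 8
packed(2) layout:
  mtime at 0 (size 8, align 2) → ends 8
  attrs at 8 (size 4, align 2) → ends 12
  signature at 12 (size 8, align 2) → ends 20
  reserved at 20 (size 1, align 1) → ends 21
  pad 1 to align 2 for offset
  offset at 22 (size 8, align 2) → ends 30
  blocks at 30 (size 2, align 2) → ends 32
  n_entries at 32 (size 4, align 2) → ends 36
  size at 36 (size 4, align 2) → ends 40
  total 40 bytes, alignment 2
56 − 40 = 16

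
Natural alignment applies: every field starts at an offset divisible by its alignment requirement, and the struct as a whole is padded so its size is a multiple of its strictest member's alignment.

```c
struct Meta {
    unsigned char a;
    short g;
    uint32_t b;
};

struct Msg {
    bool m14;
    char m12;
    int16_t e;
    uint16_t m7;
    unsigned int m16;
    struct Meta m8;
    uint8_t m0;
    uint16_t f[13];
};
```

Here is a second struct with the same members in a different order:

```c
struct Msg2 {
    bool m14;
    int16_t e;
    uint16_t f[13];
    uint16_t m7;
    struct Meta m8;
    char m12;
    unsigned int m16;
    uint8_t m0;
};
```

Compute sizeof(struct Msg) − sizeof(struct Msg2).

Meta: 0..1  a  (1B, 1-aligned); 1..2  -- padding (1B); 2..4  g  (2B, 2-aligned); 4..8  b  (4B, 4-aligned); sizeof = 8, alignof = 4
0..1  m14  (1B, 1-aligned)
1..2  m12  (1B, 1-aligned)
2..4  e  (2B, 2-aligned)
4..6  m7  (2B, 2-aligned)
6..8  -- padding (2B)
8..12  m16  (4B, 4-aligned)
12..20  m8  (8B, 4-aligned)
20..21  m0  (1B, 1-aligned)
21..22  -- padding (1B)
22..48  f  (26B, 2-aligned)
sizeof = 48, alignof = 4
— Msg2 —
0..1  m14  (1B, 1-aligned)
1..2  -- padding (1B)
2..4  e  (2B, 2-aligned)
4..30  f  (26B, 2-aligned)
30..32  m7  (2B, 2-aligned)
32..40  m8  (8B, 4-aligned)
40..41  m12  (1B, 1-aligned)
41..44  -- padding (3B)
44..48  m16  (4B, 4-aligned)
48..49  m0  (1B, 1-aligned)
49..52  -- tail padding (3B)
sizeof = 52, alignof = 4
48 − 52 = -4

-4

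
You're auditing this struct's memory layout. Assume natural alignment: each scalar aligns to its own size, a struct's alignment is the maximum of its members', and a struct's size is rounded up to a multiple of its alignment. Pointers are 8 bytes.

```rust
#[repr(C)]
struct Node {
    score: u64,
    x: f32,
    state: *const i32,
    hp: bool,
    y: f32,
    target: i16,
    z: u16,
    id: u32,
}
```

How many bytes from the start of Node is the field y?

0..8  score  (8B, 8-aligned)
8..12  x  (4B, 4-aligned)
12..16  -- padding (4B)
16..24  state  (8B, 8-aligned)
24..25  hp  (1B, 1-aligned)
25..28  -- padding (3B)
28..32  y  (4B, 4-aligned)

28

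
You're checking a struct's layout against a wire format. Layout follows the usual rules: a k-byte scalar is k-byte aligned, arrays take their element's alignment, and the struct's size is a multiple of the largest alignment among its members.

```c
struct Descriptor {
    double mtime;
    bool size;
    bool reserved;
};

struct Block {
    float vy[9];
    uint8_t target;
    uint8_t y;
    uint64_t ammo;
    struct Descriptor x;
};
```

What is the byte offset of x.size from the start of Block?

56

Descriptor: mtime at 0 (size 8, align 8) → ends 8; size at 8 (size 1, align 1) → ends 9; reserved at 9 (size 1, align 1) → ends 10; tail pad 6 to reach multiple of 8; total 16 bytes, alignment 8
vy at 0 (size 36, align 4) → ends 36
target at 36 (size 1, align 1) → ends 37
y at 37 (size 1, align 1) → ends 38
pad 2 to align 8 for ammo
ammo at 40 (size 8, align 8) → ends 48
x at 48 (size 16, align 8) → ends 64
within Descriptor: size at 8
48 + 8 = 56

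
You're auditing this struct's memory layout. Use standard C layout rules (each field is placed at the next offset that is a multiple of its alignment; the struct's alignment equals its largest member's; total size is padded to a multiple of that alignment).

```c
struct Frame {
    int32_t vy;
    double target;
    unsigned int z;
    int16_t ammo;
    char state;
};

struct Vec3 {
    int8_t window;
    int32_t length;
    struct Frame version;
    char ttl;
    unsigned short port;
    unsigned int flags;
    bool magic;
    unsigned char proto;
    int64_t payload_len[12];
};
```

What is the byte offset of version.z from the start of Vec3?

24

Frame: @0: vy [4B, align 4] → 4; +4 pad (align 8); @8: target [8B, align 8] → 16; @16: z [4B, align 4] → 20; @20: ammo [2B, align 2] → 22; @22: state [1B, align 1] → 23; +1 tail pad (align 8); size 24, align 8
@0: window [1B, align 1] → 1
+3 pad (align 4)
@4: length [4B, align 4] → 8
@8: version [24B, align 8] → 32
within Frame: z at 16
8 + 16 = 24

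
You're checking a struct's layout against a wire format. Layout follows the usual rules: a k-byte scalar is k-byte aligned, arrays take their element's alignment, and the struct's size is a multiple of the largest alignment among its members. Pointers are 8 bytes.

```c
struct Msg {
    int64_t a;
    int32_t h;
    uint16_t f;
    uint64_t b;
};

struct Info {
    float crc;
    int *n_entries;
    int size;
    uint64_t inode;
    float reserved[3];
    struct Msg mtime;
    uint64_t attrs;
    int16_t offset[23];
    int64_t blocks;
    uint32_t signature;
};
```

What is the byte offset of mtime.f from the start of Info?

60

Msg: a at 0 (size 8, align 8) → ends 8; h at 8 (size 4, align 4) → ends 12; f at 12 (size 2, align 2) → ends 14; pad 2 to align 8 for b; b at 16 (size 8, align 8) → ends 24; total 24 bytes, alignment 8
crc at 0 (size 4, align 4) → ends 4
pad 4 to align 8 for n_entries
n_entries at 8 (size 8, align 8) → ends 16
size at 16 (size 4, align 4) → ends 20
pad 4 to align 8 for inode
inode at 24 (size 8, align 8) → ends 32
reserved at 32 (size 12, align 4) → ends 44
pad 4 to align 8 for mtime
mtime at 48 (size 24, align 8) → ends 72
within Msg: f at 12
48 + 12 = 60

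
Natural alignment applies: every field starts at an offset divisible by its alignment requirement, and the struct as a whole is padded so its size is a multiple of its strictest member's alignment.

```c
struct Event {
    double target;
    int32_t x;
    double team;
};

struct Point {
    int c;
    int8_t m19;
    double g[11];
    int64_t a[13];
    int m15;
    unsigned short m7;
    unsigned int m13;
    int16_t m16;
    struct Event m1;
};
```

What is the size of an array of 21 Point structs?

Event: target at 0 (size 8, align 8) → ends 8; x at 8 (size 4, align 4) → ends 12; pad 4 to align 8 for team; team at 16 (size 8, align 8) → ends 24; total 24 bytes, alignment 8
c at 0 (size 4, align 4) → ends 4
m19 at 4 (size 1, align 1) → ends 5
pad 3 to align 8 for g
g at 8 (size 88, align 8) → ends 96
a at 96 (size 104, align 8) → ends 200
m15 at 200 (size 4, align 4) → ends 204
m7 at 204 (size 2, align 2) → ends 206
pad 2 to align 4 for m13
m13 at 208 (size 4, align 4) → ends 212
m16 at 212 (size 2, align 2) → ends 214
pad 2 to align 8 for m1
m1 at 216 (size 24, align 8) → ends 240
total 240 bytes, alignment 8
array of 21: 21 × 240 = 5040

5040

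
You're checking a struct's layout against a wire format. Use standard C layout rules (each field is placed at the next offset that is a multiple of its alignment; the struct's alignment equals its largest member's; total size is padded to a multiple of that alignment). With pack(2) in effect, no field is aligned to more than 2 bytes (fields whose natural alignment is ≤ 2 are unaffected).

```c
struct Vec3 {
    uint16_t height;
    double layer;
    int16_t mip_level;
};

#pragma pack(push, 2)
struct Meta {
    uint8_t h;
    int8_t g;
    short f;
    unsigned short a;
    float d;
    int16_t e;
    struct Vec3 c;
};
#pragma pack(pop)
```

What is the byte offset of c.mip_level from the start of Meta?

28

Vec3: @0: height [2B, align 2] → 2; +6 pad (align 8); @8: layer [8B, align 8] → 16; @16: mip_level [2B, align 2] → 18; +6 tail pad (align 8); size 24, align 8
@0: h [1B, align 1] → 1
@1: g [1B, align 1] → 2
@2: f [2B, align 2] → 4
@4: a [2B, align 2] → 6
@6: d [4B, align 2] → 10
@10: e [2B, align 2] → 12
@12: c [24B, align 2] → 36
within Vec3: mip_level at 16
12 + 16 = 28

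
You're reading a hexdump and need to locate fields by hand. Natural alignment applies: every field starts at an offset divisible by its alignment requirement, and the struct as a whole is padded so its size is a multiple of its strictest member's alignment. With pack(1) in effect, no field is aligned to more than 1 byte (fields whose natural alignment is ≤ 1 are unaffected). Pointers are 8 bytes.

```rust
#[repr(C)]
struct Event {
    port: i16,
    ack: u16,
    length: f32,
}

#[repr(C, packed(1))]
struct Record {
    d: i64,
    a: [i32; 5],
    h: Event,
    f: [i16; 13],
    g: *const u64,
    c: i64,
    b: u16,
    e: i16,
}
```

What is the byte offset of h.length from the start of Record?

Event: @0: port [2B, align 2] → 2; @2: ack [2B, align 2] → 4; @4: length [4B, align 4] → 8; size 8, align 4
@0: d [8B, align 1] → 8
@8: a [20B, align 1] → 28
@28: h [8B, align 1] → 36
within Event: length at 4
28 + 4 = 32

32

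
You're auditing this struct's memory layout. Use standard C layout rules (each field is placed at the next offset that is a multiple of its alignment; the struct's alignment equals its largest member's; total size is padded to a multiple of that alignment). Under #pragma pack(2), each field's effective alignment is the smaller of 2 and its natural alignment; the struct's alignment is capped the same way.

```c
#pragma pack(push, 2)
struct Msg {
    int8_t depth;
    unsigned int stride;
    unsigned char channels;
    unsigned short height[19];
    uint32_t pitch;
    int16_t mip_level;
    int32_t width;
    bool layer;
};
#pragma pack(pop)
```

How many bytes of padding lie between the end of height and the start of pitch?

@0: depth [1B, align 1] → 1
+1 pad (align 2)
@2: stride [4B, align 2] → 6
@6: channels [1B, align 1] → 7
+1 pad (align 2)
@8: height [38B, align 2] → 46
@46: pitch [4B, align 2] → 50

0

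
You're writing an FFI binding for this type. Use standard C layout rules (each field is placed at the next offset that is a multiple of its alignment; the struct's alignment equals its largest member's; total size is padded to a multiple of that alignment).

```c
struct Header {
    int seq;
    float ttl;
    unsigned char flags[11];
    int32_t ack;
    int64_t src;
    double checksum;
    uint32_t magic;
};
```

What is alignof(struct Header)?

member alignments: seq=4, ttl=4, flags=1, ack=4, src=8, checksum=8, magic=4
max = 8

8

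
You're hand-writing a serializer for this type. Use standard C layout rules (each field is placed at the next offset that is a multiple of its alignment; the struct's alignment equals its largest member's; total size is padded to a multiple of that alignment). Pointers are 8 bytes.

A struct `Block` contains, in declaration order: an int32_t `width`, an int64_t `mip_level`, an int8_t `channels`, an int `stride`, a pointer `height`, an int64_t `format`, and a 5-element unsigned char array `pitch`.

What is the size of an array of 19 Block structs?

width at 0 (size 4, align 4) → ends 4
pad 4 to align 8 for mip_level
mip_level at 8 (size 8, align 8) → ends 16
channels at 16 (size 1, align 1) → ends 17
pad 3 to align 4 for stride
stride at 20 (size 4, align 4) → ends 24
height at 24 (size 8, align 8) → ends 32
format at 32 (size 8, align 8) → ends 40
pitch at 40 (size 5, align 1) → ends 45
tail pad 3 to reach multiple of 8
total 48 bytes, alignment 8
array of 19: 19 × 48 = 912

912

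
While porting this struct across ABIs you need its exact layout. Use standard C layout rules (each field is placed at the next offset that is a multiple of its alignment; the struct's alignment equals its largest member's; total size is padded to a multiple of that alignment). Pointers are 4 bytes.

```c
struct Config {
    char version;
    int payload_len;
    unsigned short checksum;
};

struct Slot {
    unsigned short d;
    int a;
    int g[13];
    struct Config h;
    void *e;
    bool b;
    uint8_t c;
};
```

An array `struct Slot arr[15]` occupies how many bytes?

1200

Config: @0: version [1B, align 1] → 1; +3 pad (align 4); @4: payload_len [4B, align 4] → 8; @8: checksum [2B, align 2] → 10; +2 tail pad (align 4); size 12, align 4
@0: d [2B, align 2] → 2
+2 pad (align 4)
@4: a [4B, align 4] → 8
@8: g [52B, align 4] → 60
@60: h [12B, align 4] → 72
@72: e [4B, align 4] → 76
@76: b [1B, align 1] → 77
@77: c [1B, align 1] → 78
+2 tail pad (align 4)
size 80, align 4
array of 15: 15 × 80 = 1200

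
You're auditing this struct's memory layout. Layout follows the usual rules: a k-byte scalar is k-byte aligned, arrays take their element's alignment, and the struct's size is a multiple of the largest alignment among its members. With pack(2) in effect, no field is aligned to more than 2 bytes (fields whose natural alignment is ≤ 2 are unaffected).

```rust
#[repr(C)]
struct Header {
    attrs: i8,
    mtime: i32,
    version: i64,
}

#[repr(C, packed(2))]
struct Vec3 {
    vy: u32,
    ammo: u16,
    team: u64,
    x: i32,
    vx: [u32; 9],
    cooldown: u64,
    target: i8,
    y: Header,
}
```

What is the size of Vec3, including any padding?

80 bytes

Header: @0: attrs [1B, align 1] → 1; +3 pad (align 4); @4: mtime [4B, align 4] → 8; @8: version [8B, align 8] → 16; size 16, align 8
@0: vy [4B, align 2] → 4
@4: ammo [2B, align 2] → 6
@6: team [8B, align 2] → 14
@14: x [4B, align 2] → 18
@18: vx [36B, align 2] → 54
@54: cooldown [8B, align 2] → 62
@62: target [1B, align 1] → 63
+1 pad (align 2)
@64: y [16B, align 2] → 80
size 80, align 2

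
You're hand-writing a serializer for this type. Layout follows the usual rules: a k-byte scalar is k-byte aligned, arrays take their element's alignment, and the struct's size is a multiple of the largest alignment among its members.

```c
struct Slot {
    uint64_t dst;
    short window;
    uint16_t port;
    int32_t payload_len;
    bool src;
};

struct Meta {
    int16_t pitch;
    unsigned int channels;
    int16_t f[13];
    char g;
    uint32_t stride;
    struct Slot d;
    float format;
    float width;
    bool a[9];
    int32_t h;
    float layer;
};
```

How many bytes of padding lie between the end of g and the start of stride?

1

Slot: 0..8  dst  (8B, 8-aligned); 8..10  window  (2B, 2-aligned); 10..12  port  (2B, 2-aligned); 12..16  payload_len  (4B, 4-aligned); 16..17  src  (1B, 1-aligned); 17..24  -- tail padding (7B); sizeof = 24, alignof = 8
0..2  pitch  (2B, 2-aligned)
2..4  -- padding (2B)
4..8  channels  (4B, 4-aligned)
8..34  f  (26B, 2-aligned)
34..35  g  (1B, 1-aligned)
35..36  -- padding (1B)
36..40  stride  (4B, 4-aligned)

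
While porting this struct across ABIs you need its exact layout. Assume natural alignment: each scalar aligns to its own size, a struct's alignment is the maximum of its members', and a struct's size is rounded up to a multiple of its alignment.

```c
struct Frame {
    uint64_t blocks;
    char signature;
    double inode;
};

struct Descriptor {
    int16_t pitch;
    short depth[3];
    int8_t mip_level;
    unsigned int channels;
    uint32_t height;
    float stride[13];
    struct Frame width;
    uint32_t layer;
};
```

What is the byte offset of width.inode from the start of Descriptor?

88

Frame: @0: blocks [8B, align 8] → 8; @8: signature [1B, align 1] → 9; +7 pad (align 8); @16: inode [8B, align 8] → 24; size 24, align 8
@0: pitch [2B, align 2] → 2
@2: depth [6B, align 2] → 8
@8: mip_level [1B, align 1] → 9
+3 pad (align 4)
@12: channels [4B, align 4] → 16
@16: height [4B, align 4] → 20
@20: stride [52B, align 4] → 72
@72: width [24B, align 8] → 96
within Frame: inode at 16
72 + 16 = 88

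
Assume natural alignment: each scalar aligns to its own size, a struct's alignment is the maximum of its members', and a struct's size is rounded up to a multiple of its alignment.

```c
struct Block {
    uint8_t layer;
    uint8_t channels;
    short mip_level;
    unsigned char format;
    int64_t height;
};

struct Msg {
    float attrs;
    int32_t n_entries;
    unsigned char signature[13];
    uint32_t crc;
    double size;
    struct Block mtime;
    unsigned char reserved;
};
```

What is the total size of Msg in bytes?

Block: layer at 0 (size 1, align 1) → ends 1; channels at 1 (size 1, align 1) → ends 2; mip_level at 2 (size 2, align 2) → ends 4; format at 4 (size 1, align 1) → ends 5; pad 3 to align 8 for height; height at 8 (size 8, align 8) → ends 16; total 16 bytes, alignment 8
attrs at 0 (size 4, align 4) → ends 4
n_entries at 4 (size 4, align 4) → ends 8
signature at 8 (size 13, align 1) → ends 21
pad 3 to align 4 for crc
crc at 24 (size 4, align 4) → ends 28
pad 4 to align 8 for size
size at 32 (size 8, align 8) → ends 40
mtime at 40 (size 16, align 8) → ends 56
reserved at 56 (size 1, align 1) → ends 57
tail pad 7 to reach multiple of 8
total 64 bytes, alignment 8

64 bytes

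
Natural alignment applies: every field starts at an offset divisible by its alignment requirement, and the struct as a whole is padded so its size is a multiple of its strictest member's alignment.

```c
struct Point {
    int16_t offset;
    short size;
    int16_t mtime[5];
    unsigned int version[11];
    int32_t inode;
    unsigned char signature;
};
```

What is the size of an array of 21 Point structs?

0..2  offset  (2B, 2-aligned)
2..4  size  (2B, 2-aligned)
4..14  mtime  (10B, 2-aligned)
14..16  -- padding (2B)
16..60  version  (44B, 4-aligned)
60..64  inode  (4B, 4-aligned)
64..65  signature  (1B, 1-aligned)
65..68  -- tail padding (3B)
sizeof = 68, alignof = 4
array of 21: 21 × 68 = 1428

1428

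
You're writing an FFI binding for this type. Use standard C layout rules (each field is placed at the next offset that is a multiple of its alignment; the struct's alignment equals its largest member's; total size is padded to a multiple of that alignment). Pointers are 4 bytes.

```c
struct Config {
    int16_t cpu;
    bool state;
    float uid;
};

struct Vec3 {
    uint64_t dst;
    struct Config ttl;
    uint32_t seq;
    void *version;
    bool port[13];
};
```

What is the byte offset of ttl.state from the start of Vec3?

Config: cpu at 0 (size 2, align 2) → ends 2; state at 2 (size 1, align 1) → ends 3; pad 1 to align 4 for uid; uid at 4 (size 4, align 4) → ends 8; total 8 bytes, alignment 4
dst at 0 (size 8, align 8) → ends 8
ttl at 8 (size 8, align 4) → ends 16
within Config: state at 2
8 + 2 = 10

10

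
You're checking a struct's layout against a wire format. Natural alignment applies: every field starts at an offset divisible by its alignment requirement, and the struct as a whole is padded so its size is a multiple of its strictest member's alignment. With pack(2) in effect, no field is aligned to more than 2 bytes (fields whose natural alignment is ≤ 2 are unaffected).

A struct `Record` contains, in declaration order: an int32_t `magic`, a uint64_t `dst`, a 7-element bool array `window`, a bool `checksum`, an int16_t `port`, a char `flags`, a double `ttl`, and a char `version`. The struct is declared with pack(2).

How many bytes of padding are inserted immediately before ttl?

magic at 0 (size 4, align 2) → ends 4
dst at 4 (size 8, align 2) → ends 12
window at 12 (size 7, align 1) → ends 19
checksum at 19 (size 1, align 1) → ends 20
port at 20 (size 2, align 2) → ends 22
flags at 22 (size 1, align 1) → ends 23
pad 1 to align 2 for ttl
ttl at 24 (size 8, align 2) → ends 32

1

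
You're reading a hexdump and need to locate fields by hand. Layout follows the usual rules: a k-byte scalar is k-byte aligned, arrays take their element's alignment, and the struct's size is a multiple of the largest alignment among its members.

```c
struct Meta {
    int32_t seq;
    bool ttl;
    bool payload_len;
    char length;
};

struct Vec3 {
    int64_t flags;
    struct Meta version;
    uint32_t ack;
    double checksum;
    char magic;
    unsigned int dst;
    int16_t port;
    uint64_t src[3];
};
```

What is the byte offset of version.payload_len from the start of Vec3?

13

Meta: @0: seq [4B, align 4] → 4; @4: ttl [1B, align 1] → 5; @5: payload_len [1B, align 1] → 6; @6: length [1B, align 1] → 7; +1 tail pad (align 4); size 8, align 4
@0: flags [8B, align 8] → 8
@8: version [8B, align 4] → 16
within Meta: payload_len at 5
8 + 5 = 13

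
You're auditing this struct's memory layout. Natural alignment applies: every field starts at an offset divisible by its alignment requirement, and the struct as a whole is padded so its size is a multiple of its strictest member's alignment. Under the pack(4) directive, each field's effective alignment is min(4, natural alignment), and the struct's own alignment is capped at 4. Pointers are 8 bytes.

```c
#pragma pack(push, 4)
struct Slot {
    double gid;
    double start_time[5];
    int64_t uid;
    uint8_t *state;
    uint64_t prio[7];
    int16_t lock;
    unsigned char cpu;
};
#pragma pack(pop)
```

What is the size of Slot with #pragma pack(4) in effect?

0..8  gid  (8B, 4-aligned)
8..48  start_time  (40B, 4-aligned)
48..56  uid  (8B, 4-aligned)
56..64  state  (8B, 4-aligned)
64..120  prio  (56B, 4-aligned)
120..122  lock  (2B, 2-aligned)
122..123  cpu  (1B, 1-aligned)
123..124  -- tail padding (1B)
sizeof = 124, alignof = 4

124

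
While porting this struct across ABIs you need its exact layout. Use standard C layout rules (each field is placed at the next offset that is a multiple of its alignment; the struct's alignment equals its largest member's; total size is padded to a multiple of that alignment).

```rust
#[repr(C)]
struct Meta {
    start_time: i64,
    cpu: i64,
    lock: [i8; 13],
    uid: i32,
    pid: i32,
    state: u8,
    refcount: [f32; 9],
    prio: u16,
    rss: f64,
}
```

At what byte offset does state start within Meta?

40

start_time at 0 (size 8, align 8) → ends 8
cpu at 8 (size 8, align 8) → ends 16
lock at 16 (size 13, align 1) → ends 29
pad 3 to align 4 for uid
uid at 32 (size 4, align 4) → ends 36
pid at 36 (size 4, align 4) → ends 40
state at 40 (size 1, align 1) → ends 41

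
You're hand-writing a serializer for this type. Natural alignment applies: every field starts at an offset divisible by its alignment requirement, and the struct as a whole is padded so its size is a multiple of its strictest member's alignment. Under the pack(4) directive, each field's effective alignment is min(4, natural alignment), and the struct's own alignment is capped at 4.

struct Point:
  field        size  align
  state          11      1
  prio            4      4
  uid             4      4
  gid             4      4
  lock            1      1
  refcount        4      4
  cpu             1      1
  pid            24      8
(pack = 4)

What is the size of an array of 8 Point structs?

480

state at 0 (size 11, align 1) → ends 11
pad 1 to align 4 for prio
prio at 12 (size 4, align 4) → ends 16
uid at 16 (size 4, align 4) → ends 20
gid at 20 (size 4, align 4) → ends 24
lock at 24 (size 1, align 1) → ends 25
pad 3 to align 4 for refcount
refcount at 28 (size 4, align 4) → ends 32
cpu at 32 (size 1, align 1) → ends 33
pad 3 to align 4 for pid
pid at 36 (size 24, align 4) → ends 60
total 60 bytes, alignment 4
array of 8: 8 × 60 = 480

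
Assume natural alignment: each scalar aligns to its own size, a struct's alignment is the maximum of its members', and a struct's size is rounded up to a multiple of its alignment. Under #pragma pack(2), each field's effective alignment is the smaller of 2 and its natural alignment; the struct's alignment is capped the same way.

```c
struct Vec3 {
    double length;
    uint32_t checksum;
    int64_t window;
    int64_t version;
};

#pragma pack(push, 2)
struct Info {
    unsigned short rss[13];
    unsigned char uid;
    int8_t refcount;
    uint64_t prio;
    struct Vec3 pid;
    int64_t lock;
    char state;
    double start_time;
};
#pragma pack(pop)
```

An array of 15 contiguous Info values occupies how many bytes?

Vec3: 0..8  length  (8B, 8-aligned); 8..12  checksum  (4B, 4-aligned); 12..16  -- padding (4B); 16..24  window  (8B, 8-aligned); 24..32  version  (8B, 8-aligned); sizeof = 32, alignof = 8
0..26  rss  (26B, 2-aligned)
26..27  uid  (1B, 1-aligned)
27..28  refcount  (1B, 1-aligned)
28..36  prio  (8B, 2-aligned)
36..68  pid  (32B, 2-aligned)
68..76  lock  (8B, 2-aligned)
76..77  state  (1B, 1-aligned)
77..78  -- padding (1B)
78..86  start_time  (8B, 2-aligned)
sizeof = 86, alignof = 2
array of 15: 15 × 86 = 1290

1290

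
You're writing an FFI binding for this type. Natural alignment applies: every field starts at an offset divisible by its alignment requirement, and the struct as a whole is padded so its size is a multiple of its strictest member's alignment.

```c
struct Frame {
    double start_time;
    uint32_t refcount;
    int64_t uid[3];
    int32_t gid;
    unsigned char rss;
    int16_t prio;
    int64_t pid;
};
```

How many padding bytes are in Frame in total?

start_time at 0 (size 8, align 8) → ends 8
refcount at 8 (size 4, align 4) → ends 12
pad 4 to align 8 for uid
uid at 16 (size 24, align 8) → ends 40
gid at 40 (size 4, align 4) → ends 44
rss at 44 (size 1, align 1) → ends 45
pad 1 to align 2 for prio
prio at 46 (size 2, align 2) → ends 48
pid at 48 (size 8, align 8) → ends 56
total 56 bytes, alignment 8
data bytes 51, size 56 → padding 5

5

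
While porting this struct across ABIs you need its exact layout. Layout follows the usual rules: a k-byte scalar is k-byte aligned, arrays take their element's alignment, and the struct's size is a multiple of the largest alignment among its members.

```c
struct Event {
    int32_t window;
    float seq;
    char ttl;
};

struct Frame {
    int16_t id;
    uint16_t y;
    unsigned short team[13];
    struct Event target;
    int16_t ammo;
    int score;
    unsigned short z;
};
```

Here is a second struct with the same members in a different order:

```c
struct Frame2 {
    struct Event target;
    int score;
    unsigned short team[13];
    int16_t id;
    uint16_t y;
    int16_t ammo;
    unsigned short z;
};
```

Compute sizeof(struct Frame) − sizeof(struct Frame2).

Event: 0..4  window  (4B, 4-aligned); 4..8  seq  (4B, 4-aligned); 8..9  ttl  (1B, 1-aligned); 9..12  -- tail padding (3B); sizeof = 12, alignof = 4
0..2  id  (2B, 2-aligned)
2..4  y  (2B, 2-aligned)
4..30  team  (26B, 2-aligned)
30..32  -- padding (2B)
32..44  target  (12B, 4-aligned)
44..46  ammo  (2B, 2-aligned)
46..48  -- padding (2B)
48..52  score  (4B, 4-aligned)
52..54  z  (2B, 2-aligned)
54..56  -- tail padding (2B)
sizeof = 56, alignof = 4
— Frame2 —
0..12  target  (12B, 4-aligned)
12..16  score  (4B, 4-aligned)
16..42  team  (26B, 2-aligned)
42..44  id  (2B, 2-aligned)
44..46  y  (2B, 2-aligned)
46..48  ammo  (2B, 2-aligned)
48..50  z  (2B, 2-aligned)
50..52  -- tail padding (2B)
sizeof = 52, alignof = 4
56 − 52 = 4

4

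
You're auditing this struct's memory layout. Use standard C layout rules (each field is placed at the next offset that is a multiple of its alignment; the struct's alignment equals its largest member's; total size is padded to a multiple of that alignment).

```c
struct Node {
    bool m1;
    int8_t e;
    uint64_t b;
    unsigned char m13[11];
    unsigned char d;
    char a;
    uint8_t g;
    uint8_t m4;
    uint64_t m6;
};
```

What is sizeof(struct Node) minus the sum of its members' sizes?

m1 at 0 (size 1, align 1) → ends 1
e at 1 (size 1, align 1) → ends 2
pad 6 to align 8 for b
b at 8 (size 8, align 8) → ends 16
m13 at 16 (size 11, align 1) → ends 27
d at 27 (size 1, align 1) → ends 28
a at 28 (size 1, align 1) → ends 29
g at 29 (size 1, align 1) → ends 30
m4 at 30 (size 1, align 1) → ends 31
pad 1 to align 8 for m6
m6 at 32 (size 8, align 8) → ends 40
total 40 bytes, alignment 8
data bytes 33, size 40 → padding 7

7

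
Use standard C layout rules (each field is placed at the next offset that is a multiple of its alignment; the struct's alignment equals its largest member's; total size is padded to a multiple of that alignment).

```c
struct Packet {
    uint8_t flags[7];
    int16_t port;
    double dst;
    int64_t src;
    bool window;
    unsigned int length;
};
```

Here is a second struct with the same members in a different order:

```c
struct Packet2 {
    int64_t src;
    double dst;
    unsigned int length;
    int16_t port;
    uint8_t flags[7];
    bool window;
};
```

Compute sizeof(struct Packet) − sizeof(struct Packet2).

@0: flags [7B, align 1] → 7
+1 pad (align 2)
@8: port [2B, align 2] → 10
+6 pad (align 8)
@16: dst [8B, align 8] → 24
@24: src [8B, align 8] → 32
@32: window [1B, align 1] → 33
+3 pad (align 4)
@36: length [4B, align 4] → 40
size 40, align 8
— Packet2 —
@0: src [8B, align 8] → 8
@8: dst [8B, align 8] → 16
@16: length [4B, align 4] → 20
@20: port [2B, align 2] → 22
@22: flags [7B, align 1] → 29
@29: window [1B, align 1] → 30
+2 tail pad (align 8)
size 32, align 8
40 − 32 = 8

8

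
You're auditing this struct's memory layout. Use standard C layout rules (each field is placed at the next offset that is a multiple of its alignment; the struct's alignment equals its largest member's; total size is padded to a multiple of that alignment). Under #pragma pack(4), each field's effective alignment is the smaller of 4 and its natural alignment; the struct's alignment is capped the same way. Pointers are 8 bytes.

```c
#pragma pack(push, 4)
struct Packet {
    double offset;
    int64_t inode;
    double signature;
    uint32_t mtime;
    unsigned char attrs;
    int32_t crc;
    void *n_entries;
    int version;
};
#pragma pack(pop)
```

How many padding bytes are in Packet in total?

offset at 0 (size 8, align 4) → ends 8
inode at 8 (size 8, align 4) → ends 16
signature at 16 (size 8, align 4) → ends 24
mtime at 24 (size 4, align 4) → ends 28
attrs at 28 (size 1, align 1) → ends 29
pad 3 to align 4 for crc
crc at 32 (size 4, align 4) → ends 36
n_entries at 36 (size 8, align 4) → ends 44
version at 44 (size 4, align 4) → ends 48
total 48 bytes, alignment 4
data bytes 45, size 48 → padding 3

3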